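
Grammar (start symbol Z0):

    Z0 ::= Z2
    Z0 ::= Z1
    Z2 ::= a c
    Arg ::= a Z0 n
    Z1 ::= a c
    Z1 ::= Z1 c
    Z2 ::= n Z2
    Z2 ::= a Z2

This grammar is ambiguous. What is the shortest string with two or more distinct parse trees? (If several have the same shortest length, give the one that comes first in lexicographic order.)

length 2: a c has 2 parse trees

Two derivations of a c:
  Z0 ⇒ Z2 ⇒ a c
  Z0 ⇒ Z1 ⇒ a c

a c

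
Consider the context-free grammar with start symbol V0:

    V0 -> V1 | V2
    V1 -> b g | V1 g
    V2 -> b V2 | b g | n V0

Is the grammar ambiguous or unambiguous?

Ambiguous

Witness: b g

Derivation 1: V0 ⇒ V1 ⇒ b g
Derivation 2: V0 ⇒ V2 ⇒ b g

Two distinct leftmost derivations for the same string.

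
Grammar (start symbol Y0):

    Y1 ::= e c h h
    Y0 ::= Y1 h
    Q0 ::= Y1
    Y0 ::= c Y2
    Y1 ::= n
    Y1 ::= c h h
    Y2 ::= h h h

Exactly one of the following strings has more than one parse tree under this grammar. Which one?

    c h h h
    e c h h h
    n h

c h h h: 2 trees
e c h h h: 1 tree
n h: 1 tree

c h h h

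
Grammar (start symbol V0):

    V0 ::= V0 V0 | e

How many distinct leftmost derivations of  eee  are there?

2

Parse trees for eee:
  [V0 [V0 e] [V0 [V0 e] [V0 e]]]
  [V0 [V0 [V0 e] [V0 e]] [V0 e]]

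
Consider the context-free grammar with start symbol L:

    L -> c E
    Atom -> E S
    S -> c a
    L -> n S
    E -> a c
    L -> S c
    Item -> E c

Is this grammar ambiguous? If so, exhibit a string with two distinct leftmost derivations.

Witness: c a c

Derivation 1: L ⇒ c E ⇒ c a c
Derivation 2: L ⇒ S c ⇒ c a c

Two distinct leftmost derivations for the same string.

Ambiguous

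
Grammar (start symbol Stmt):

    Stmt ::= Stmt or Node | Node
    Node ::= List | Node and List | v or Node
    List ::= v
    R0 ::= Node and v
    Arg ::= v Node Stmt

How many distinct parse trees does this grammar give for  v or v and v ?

3

Parse trees for v or v and v:
  [Stmt [Stmt [Node [List v]]] or [Node [Node [List v]] and [List v]]]
  [Stmt [Node [Node v or [Node [List v]]] and [List v]]]
  [Stmt [Node v or [Node [Node [List v]] and [List v]]]]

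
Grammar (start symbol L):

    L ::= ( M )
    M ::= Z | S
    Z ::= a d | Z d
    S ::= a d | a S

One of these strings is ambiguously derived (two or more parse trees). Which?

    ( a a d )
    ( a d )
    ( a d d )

( a d )

( a a d ): 1 tree
( a d ): 2 trees
( a d d ): 1 tree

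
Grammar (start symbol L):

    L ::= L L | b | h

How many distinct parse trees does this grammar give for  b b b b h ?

Parse trees for b b b b h (showing first 6 of 14):
  [L [L b] [L [L b] [L [L b] [L [L b] [L h]]]]]
  [L [L b] [L [L b] [L [L [L b] [L b]] [L h]]]]
  [L [L b] [L [L [L b] [L b]] [L [L b] [L h]]]]
  [L [L b] [L [L [L b] [L [L b] [L b]]] [L h]]]
  [L [L b] [L [L [L [L b] [L b]] [L b]] [L h]]]
  [L [L [L b] [L b]] [L [L b] [L [L b] [L h]]]]

14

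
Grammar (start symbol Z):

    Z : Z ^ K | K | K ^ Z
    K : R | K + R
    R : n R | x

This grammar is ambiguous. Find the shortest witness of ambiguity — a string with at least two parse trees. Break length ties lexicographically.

x ^ x

length 1: no string has ≥2 trees
length 2: no string has ≥2 trees
length 3: x ^ x has 2 parse trees

Two derivations of x ^ x:
  Z ⇒ Z ^ K ⇒ K ^ K ⇒ R ^ K ⇒ x ^ K ⇒ x ^ R ⇒ x ^ x
  Z ⇒ K ^ Z ⇒ R ^ Z ⇒ x ^ Z ⇒ x ^ K ⇒ x ^ R ⇒ x ^ x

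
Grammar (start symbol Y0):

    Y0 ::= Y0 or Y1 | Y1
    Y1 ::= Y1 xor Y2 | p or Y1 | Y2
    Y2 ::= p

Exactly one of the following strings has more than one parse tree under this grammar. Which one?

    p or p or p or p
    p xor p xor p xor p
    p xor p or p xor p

p or p or p or p

p or p or p or p: 8 trees
p xor p xor p xor p: 1 tree
p xor p or p xor p: 1 tree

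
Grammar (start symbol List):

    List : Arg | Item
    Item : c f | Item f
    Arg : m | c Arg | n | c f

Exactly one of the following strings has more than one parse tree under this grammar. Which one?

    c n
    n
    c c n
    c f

c n: 1 tree
n: 1 tree
c c n: 1 tree
c f: 2 trees

c f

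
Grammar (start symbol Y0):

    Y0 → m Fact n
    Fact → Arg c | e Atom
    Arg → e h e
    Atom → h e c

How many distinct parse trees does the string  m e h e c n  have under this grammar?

2

Parse trees for m e h e c n:
  [Y0 m [Fact [Arg e h e] c] n]
  [Y0 m [Fact e [Atom h e c]] n]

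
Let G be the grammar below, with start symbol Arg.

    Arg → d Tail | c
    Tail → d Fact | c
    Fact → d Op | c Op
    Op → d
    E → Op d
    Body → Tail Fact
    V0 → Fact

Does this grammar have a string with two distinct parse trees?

Unambiguous

Only Arg, Tail, Fact, Op are reachable from Arg; ignoring the rest: Restricted to the reachable nonterminals, every rule has the form A → t or A → t B, and no two rules for the same A share a first terminal. The grammar encodes a DFA — one run per string.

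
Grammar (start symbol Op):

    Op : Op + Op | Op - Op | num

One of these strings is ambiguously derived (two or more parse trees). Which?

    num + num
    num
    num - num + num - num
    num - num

num - num + num - num

num + num: 1 tree
num: 1 tree
num - num + num - num: 5 trees
num - num: 1 tree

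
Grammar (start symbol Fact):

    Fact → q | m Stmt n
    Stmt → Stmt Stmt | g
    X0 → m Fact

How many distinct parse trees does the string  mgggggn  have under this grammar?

Parse trees for mgggggn (showing first 6 of 14):
  [Fact m [Stmt [Stmt g] [Stmt [Stmt g] [Stmt [Stmt g] [Stmt [Stmt g] [Stmt g]]]]] n]
  [Fact m [Stmt [Stmt g] [Stmt [Stmt g] [Stmt [Stmt [Stmt g] [Stmt g]] [Stmt g]]]] n]
  [Fact m [Stmt [Stmt g] [Stmt [Stmt [Stmt g] [Stmt g]] [Stmt [Stmt g] [Stmt g]]]] n]
  [Fact m [Stmt [Stmt g] [Stmt [Stmt [Stmt g] [Stmt [Stmt g] [Stmt g]]] [Stmt g]]] n]
  [Fact m [Stmt [Stmt g] [Stmt [Stmt [Stmt [Stmt g] [Stmt g]] [Stmt g]] [Stmt g]]] n]
  [Fact m [Stmt [Stmt [Stmt g] [Stmt g]] [Stmt [Stmt g] [Stmt [Stmt g] [Stmt g]]]] n]

14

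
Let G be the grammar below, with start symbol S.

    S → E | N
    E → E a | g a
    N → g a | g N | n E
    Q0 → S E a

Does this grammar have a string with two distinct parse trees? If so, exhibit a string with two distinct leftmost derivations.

Witness: g a

Derivation 1: S ⇒ E ⇒ g a
Derivation 2: S ⇒ N ⇒ g a

Two distinct leftmost derivations for the same string.

Ambiguous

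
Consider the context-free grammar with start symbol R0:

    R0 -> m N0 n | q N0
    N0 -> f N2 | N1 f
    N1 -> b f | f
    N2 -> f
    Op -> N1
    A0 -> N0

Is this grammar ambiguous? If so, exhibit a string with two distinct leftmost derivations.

Ambiguous

Witness: q f f

Derivation 1: R0 ⇒ q N0 ⇒ q f N2 ⇒ q f f
Derivation 2: R0 ⇒ q N0 ⇒ q N1 f ⇒ q f f

Two distinct leftmost derivations for the same string.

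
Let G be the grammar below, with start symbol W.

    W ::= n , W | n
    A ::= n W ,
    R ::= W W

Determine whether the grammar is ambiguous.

(A, R are unreachable from W, so their rules don't affect L(W).) Right-recursive list with a separator: after each atom, whether the separator follows determines the rule. One parse per string.

Unambiguous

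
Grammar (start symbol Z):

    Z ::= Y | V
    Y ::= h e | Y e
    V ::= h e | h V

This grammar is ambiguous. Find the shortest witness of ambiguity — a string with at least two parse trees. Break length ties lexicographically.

h e

length 2: h e has 2 parse trees

Two derivations of h e:
  Z ⇒ Y ⇒ h e
  Z ⇒ V ⇒ h e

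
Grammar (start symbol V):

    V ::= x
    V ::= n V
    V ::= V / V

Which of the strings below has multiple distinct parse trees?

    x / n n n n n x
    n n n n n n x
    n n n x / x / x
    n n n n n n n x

x / n n n n n x: 1 tree
n n n n n n x: 1 tree
n n n x / x / x: 14 trees
n n n n n n n x: 1 tree

n n n x / x / x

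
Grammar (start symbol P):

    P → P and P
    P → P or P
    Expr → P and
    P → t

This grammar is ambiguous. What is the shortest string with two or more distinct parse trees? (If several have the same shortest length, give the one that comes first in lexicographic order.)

length 1: no string has ≥2 trees
length 3: no string has ≥2 trees
length 5: t and t and t has 2 parse trees

Two derivations of t and t and t:
  P ⇒ P and P ⇒ P and P and P ⇒ t and P and P ⇒ t and t and P ⇒ t and t and t
  P ⇒ P and P ⇒ t and P ⇒ t and P and P ⇒ t and t and P ⇒ t and t and t

t and t and t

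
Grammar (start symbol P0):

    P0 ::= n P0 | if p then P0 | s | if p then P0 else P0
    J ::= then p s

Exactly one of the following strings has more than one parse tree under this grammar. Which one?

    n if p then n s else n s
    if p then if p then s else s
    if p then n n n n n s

if p then if p then s else s

n if p then n s else n s: 1 tree
if p then if p then s else s: 2 trees
if p then n n n n n s: 1 tree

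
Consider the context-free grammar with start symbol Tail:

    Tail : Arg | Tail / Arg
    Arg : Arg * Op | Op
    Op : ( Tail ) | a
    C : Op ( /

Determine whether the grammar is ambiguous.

Unambiguous

(C is unreachable from Tail, so its rules don't affect L(Tail).) The grammar is stratified — Tail handles '/' (left-recursive), Arg handles '*', Op atoms. Each operator has a fixed associativity and precedence level, so every string has one parse.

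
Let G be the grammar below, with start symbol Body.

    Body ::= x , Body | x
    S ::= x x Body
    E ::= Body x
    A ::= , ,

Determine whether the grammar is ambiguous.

Unambiguous

Only Body is reachable from Body; ignoring the rest: Right-recursive list with a separator: after each atom, whether the separator follows determines the rule. One parse per string.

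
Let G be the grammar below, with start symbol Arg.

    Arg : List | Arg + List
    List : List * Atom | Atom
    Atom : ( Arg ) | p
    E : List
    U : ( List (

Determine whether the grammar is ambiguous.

Unambiguous

(E, U are unreachable from Arg, so their rules don't affect L(Arg).) The grammar is stratified — Arg handles '+' (left-recursive), List handles '*', Atom atoms. Each operator has a fixed associativity and precedence level, so every string has one parse.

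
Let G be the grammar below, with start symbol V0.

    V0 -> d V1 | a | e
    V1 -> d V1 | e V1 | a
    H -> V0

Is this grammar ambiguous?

Unambiguous

(H is unreachable from V0, so its rules don't affect L(V0).) The reachable rules are right-linear with at most one rule per (nonterminal, next-terminal) pair. Each input token forces the next rule, so parsing is deterministic.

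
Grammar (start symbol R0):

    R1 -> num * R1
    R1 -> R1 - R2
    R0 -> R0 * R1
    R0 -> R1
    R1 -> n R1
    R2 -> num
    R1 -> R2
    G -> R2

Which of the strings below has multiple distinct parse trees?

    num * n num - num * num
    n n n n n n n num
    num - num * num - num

num * n num - num * num

num * n num - num * num: 5 trees
n n n n n n n num: 1 tree
num - num * num - num: 1 tree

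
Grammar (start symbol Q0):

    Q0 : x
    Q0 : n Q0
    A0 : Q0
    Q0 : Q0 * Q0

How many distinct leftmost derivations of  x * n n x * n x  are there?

Parse trees for x * n n x * n x:
  [Q0 [Q0 x] * [Q0 n [Q0 n [Q0 [Q0 x] * [Q0 n [Q0 x]]]]]]
  [Q0 [Q0 x] * [Q0 n [Q0 [Q0 n [Q0 x]] * [Q0 n [Q0 x]]]]]
  [Q0 [Q0 x] * [Q0 [Q0 n [Q0 n [Q0 x]]] * [Q0 n [Q0 x]]]]
  [Q0 [Q0 [Q0 x] * [Q0 n [Q0 n [Q0 x]]]] * [Q0 n [Q0 x]]]

4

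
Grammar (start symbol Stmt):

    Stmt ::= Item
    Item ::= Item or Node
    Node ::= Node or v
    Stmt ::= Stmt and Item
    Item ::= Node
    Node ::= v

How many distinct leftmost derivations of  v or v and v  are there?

Parse trees for v or v and v:
  [Stmt [Stmt [Item [Item [Node v]] or [Node v]]] and [Item [Node v]]]
  [Stmt [Stmt [Item [Node [Node v] or v]]] and [Item [Node v]]]

2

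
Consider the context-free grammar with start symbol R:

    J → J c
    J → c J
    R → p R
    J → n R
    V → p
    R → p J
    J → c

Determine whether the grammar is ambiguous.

Ambiguous

Witness: p c c

Derivation 1: R ⇒ p J ⇒ p J c ⇒ p c c
Derivation 2: R ⇒ p J ⇒ p c J ⇒ p c c

Two distinct leftmost derivations for the same string.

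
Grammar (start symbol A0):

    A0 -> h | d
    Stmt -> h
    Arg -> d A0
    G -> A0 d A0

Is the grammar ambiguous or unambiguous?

Unambiguous

Only A0 is reachable from A0; ignoring the rest: Restricted to the reachable nonterminals, every rule has the form A → t or A → t B, and no two rules for the same A share a first terminal. The grammar encodes a DFA — one run per string.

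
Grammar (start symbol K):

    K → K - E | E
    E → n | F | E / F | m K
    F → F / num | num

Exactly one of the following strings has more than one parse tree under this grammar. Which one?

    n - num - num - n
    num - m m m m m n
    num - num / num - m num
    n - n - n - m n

n - num - num - n: 1 tree
num - m m m m m n: 1 tree
num - num / num - m num: 2 trees
n - n - n - m n: 1 tree

num - num / num - m num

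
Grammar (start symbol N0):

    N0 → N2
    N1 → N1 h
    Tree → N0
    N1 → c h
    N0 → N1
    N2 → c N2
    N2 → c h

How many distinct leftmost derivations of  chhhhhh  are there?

Parse trees for chhhhhh:
  [N0 [N1 [N1 [N1 [N1 [N1 [N1 c h] h] h] h] h] h]]

1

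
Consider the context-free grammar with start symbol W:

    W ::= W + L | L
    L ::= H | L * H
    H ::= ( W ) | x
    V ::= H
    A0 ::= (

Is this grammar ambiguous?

Unambiguous

(V, A0 are unreachable from W, so their rules don't affect L(W).) The grammar is stratified — W handles '+' (left-recursive), L handles '*', H atoms. Each operator has a fixed associativity and precedence level, so every string has one parse.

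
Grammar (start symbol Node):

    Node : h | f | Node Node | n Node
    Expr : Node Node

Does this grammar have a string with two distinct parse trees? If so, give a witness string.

Witness: f f f

Derivation 1: Node ⇒ Node Node ⇒ f Node ⇒ f Node Node ⇒ f f Node ⇒ f f f
Derivation 2: Node ⇒ Node Node ⇒ Node Node Node ⇒ f Node Node ⇒ f f Node ⇒ f f f

Two distinct leftmost derivations for the same string.

Ambiguous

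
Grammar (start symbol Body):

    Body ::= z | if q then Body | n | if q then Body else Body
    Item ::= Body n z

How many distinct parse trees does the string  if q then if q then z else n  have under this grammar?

2

Parse trees for if q then if q then z else n:
  [Body if q then [Body if q then [Body z] else [Body n]]]
  [Body if q then [Body if q then [Body z]] else [Body n]]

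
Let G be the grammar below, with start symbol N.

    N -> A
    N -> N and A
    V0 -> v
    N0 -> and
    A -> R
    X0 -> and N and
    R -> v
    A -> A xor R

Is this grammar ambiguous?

Only N, A, R are reachable from N; ignoring the rest: The grammar is stratified — N handles 'and' (left-recursive), A handles 'xor', R atoms. Each operator has a fixed associativity and precedence level, so every string has one parse.

Unambiguous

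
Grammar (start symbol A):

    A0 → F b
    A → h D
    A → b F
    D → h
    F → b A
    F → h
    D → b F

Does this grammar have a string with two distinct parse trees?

Only A, D, F are reachable from A; ignoring the rest: Each reachable nonterminal has at most one production per leading terminal, and all productions are right-linear; the derivation is determined token-by-token.

Unambiguous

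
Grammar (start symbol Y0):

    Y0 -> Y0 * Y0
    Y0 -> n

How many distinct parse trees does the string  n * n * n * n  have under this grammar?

Parse trees for n * n * n * n:
  [Y0 [Y0 n] * [Y0 [Y0 n] * [Y0 [Y0 n] * [Y0 n]]]]
  [Y0 [Y0 n] * [Y0 [Y0 [Y0 n] * [Y0 n]] * [Y0 n]]]
  [Y0 [Y0 [Y0 n] * [Y0 n]] * [Y0 [Y0 n] * [Y0 n]]]
  [Y0 [Y0 [Y0 n] * [Y0 [Y0 n] * [Y0 n]]] * [Y0 n]]
  [Y0 [Y0 [Y0 [Y0 n] * [Y0 n]] * [Y0 n]] * [Y0 n]]

5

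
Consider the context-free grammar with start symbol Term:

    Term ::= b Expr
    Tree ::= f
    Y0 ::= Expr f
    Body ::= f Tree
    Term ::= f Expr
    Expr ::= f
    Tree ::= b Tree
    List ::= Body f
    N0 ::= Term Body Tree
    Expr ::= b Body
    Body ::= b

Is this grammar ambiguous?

(List, Y0, N0 are unreachable from Term, so their rules don't affect L(Term).) The reachable rules are right-linear with at most one rule per (nonterminal, next-terminal) pair. Each input token forces the next rule, so parsing is deterministic.

Unambiguous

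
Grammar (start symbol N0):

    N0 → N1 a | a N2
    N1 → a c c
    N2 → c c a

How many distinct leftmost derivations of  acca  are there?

2

Parse trees for acca:
  [N0 [N1 a c c] a]
  [N0 a [N2 c c a]]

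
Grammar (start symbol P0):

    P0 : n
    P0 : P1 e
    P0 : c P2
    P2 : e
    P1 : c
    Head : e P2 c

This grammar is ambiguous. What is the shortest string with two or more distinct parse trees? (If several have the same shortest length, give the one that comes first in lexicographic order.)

length 1: no string has ≥2 trees
length 2: c e has 2 parse trees

Two derivations of c e:
  P0 ⇒ P1 e ⇒ c e
  P0 ⇒ c P2 ⇒ c e

c e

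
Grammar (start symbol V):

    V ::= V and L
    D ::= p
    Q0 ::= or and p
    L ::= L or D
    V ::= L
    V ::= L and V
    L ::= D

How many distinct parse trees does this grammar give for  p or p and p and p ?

Parse trees for p or p and p and p:
  [V [V [V [L [L [D p]] or [D p]]] and [L [D p]]] and [L [D p]]]
  [V [V [L [L [D p]] or [D p]] and [V [L [D p]]]] and [L [D p]]]
  [V [L [L [D p]] or [D p]] and [V [V [L [D p]]] and [L [D p]]]]
  [V [L [L [D p]] or [D p]] and [V [L [D p]] and [V [L [D p]]]]]

4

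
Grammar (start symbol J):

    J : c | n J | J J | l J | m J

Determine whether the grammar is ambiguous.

Ambiguous

Witness: c c c

Derivation 1: J ⇒ J J ⇒ c J ⇒ c J J ⇒ c c J ⇒ c c c
Derivation 2: J ⇒ J J ⇒ J J J ⇒ c J J ⇒ c c J ⇒ c c c

Two distinct leftmost derivations for the same string.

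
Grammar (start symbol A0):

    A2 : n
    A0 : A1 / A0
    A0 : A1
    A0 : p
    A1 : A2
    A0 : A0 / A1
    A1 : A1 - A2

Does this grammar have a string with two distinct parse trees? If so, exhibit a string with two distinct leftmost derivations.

Ambiguous

Witness: n / n

Derivation 1: A0 ⇒ A1 / A0 ⇒ A2 / A0 ⇒ n / A0 ⇒ n / A1 ⇒ n / A2 ⇒ n / n
Derivation 2: A0 ⇒ A0 / A1 ⇒ A1 / A1 ⇒ A2 / A1 ⇒ n / A1 ⇒ n / A2 ⇒ n / n

Two distinct leftmost derivations for the same string.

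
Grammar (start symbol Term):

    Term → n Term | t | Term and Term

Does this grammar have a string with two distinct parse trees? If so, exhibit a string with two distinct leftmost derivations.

Witness: n t and t

Derivation 1: Term ⇒ n Term ⇒ n Term and Term ⇒ n t and Term ⇒ n t and t
Derivation 2: Term ⇒ Term and Term ⇒ n Term and Term ⇒ n t and Term ⇒ n t and t

Two distinct leftmost derivations for the same string.

Ambiguous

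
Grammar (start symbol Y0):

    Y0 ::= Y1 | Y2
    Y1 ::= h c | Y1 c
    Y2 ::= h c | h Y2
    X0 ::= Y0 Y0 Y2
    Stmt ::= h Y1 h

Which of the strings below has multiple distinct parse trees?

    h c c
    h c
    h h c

h c c: 1 tree
h c: 2 trees
h h c: 1 tree

h c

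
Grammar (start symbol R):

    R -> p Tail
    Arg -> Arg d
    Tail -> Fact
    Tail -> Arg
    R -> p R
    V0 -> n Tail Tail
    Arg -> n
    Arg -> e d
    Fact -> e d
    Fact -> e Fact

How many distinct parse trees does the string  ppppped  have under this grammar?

Parse trees for ppppped:
  [R p [R p [R p [R p [R p [Tail [Fact e d]]]]]]]
  [R p [R p [R p [R p [R p [Tail [Arg e d]]]]]]]

2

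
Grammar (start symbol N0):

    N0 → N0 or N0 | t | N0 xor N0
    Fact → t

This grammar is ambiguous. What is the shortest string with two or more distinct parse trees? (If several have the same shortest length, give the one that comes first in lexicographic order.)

length 1: no string has ≥2 trees
length 3: no string has ≥2 trees
length 5: t or t or t has 2 parse trees

Two derivations of t or t or t:
  N0 ⇒ N0 or N0 ⇒ N0 or N0 or N0 ⇒ t or N0 or N0 ⇒ t or t or N0 ⇒ t or t or t
  N0 ⇒ N0 or N0 ⇒ t or N0 ⇒ t or N0 or N0 ⇒ t or t or N0 ⇒ t or t or t

t or t or t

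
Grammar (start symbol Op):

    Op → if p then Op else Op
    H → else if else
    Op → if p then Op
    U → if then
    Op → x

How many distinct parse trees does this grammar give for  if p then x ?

1

Parse trees for if p then x:
  [Op if p then [Op x]]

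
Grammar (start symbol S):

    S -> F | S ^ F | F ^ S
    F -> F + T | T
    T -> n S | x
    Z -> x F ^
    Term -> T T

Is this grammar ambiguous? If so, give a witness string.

Ambiguous

Witness: x ^ x

Derivation 1: S ⇒ S ^ F ⇒ F ^ F ⇒ T ^ F ⇒ x ^ F ⇒ x ^ T ⇒ x ^ x
Derivation 2: S ⇒ F ^ S ⇒ T ^ S ⇒ x ^ S ⇒ x ^ F ⇒ x ^ T ⇒ x ^ x

Two distinct leftmost derivations for the same string.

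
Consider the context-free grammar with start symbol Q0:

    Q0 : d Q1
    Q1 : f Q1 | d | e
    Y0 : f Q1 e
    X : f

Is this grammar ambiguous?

Unambiguous

(Y0, X are unreachable from Q0, so their rules don't affect L(Q0).) The reachable rules are right-linear with at most one rule per (nonterminal, next-terminal) pair. Each input token forces the next rule, so parsing is deterministic.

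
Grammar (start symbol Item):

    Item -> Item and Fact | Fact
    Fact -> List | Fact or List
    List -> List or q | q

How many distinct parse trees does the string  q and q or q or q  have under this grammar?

Parse trees for q and q or q or q:
  [Item [Item [Fact [List q]]] and [Fact [List [List [List q] or q] or q]]]
  [Item [Item [Fact [List q]]] and [Fact [Fact [List q]] or [List [List q] or q]]]
  [Item [Item [Fact [List q]]] and [Fact [Fact [List [List q] or q]] or [List q]]]
  [Item [Item [Fact [List q]]] and [Fact [Fact [Fact [List q]] or [List q]] or [List q]]]

4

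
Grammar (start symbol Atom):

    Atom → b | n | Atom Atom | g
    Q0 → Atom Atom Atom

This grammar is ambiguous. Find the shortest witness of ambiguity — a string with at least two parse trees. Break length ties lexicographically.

length 1: no string has ≥2 trees
length 2: no string has ≥2 trees
length 3: b b b has 2 parse trees

Two derivations of b b b:
  Atom ⇒ Atom Atom ⇒ b Atom ⇒ b Atom Atom ⇒ b b Atom ⇒ b b b
  Atom ⇒ Atom Atom ⇒ Atom Atom Atom ⇒ b Atom Atom ⇒ b b Atom ⇒ b b b

b b b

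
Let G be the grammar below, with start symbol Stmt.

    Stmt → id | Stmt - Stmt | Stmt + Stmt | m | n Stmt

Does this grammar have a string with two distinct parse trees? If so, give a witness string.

Witness: n id + id

Derivation 1: Stmt ⇒ Stmt + Stmt ⇒ n Stmt + Stmt ⇒ n id + Stmt ⇒ n id + id
Derivation 2: Stmt ⇒ n Stmt ⇒ n Stmt + Stmt ⇒ n id + Stmt ⇒ n id + id

Two distinct leftmost derivations for the same string.

Ambiguous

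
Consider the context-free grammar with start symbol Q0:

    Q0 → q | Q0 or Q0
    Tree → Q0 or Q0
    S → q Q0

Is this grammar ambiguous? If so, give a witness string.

Ambiguous

Witness: q or q or q

Derivation 1: Q0 ⇒ Q0 or Q0 ⇒ q or Q0 ⇒ q or Q0 or Q0 ⇒ q or q or Q0 ⇒ q or q or q
Derivation 2: Q0 ⇒ Q0 or Q0 ⇒ Q0 or Q0 or Q0 ⇒ q or Q0 or Q0 ⇒ q or q or Q0 ⇒ q or q or q

Two distinct leftmost derivations for the same string.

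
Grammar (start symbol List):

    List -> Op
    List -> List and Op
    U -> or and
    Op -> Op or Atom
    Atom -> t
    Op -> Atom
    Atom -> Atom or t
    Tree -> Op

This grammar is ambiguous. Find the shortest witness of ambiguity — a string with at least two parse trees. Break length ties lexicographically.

length 1: no string has ≥2 trees
length 3: t or t has 2 parse trees

Two derivations of t or t:
  List ⇒ Op ⇒ Op or Atom ⇒ Atom or Atom ⇒ t or Atom ⇒ t or t
  List ⇒ Op ⇒ Atom ⇒ Atom or t ⇒ t or t

t or t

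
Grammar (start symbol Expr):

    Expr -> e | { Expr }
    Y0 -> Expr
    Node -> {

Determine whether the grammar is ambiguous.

(Y0, Node are unreachable from Expr, so their rules don't affect L(Expr).) L(Expr) is { openⁿ atom closeⁿ : n ≥ 0 }. The bracket depth fixes n, and the derivation is forced at every step.

Unambiguous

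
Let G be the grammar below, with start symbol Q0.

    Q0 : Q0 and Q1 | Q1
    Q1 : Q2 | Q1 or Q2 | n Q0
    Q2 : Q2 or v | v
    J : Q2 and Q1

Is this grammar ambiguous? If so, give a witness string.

Witness: v or v

Derivation 1: Q0 ⇒ Q1 ⇒ Q2 ⇒ Q2 or v ⇒ v or v
Derivation 2: Q0 ⇒ Q1 ⇒ Q1 or Q2 ⇒ Q2 or Q2 ⇒ v or Q2 ⇒ v or v

Two distinct leftmost derivations for the same string.

Ambiguous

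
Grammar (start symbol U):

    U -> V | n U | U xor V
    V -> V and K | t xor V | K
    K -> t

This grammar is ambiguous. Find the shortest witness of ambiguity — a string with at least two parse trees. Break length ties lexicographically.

length 1: no string has ≥2 trees
length 2: no string has ≥2 trees
length 3: t xor t has 2 parse trees

Two derivations of t xor t:
  U ⇒ V ⇒ t xor V ⇒ t xor K ⇒ t xor t
  U ⇒ U xor V ⇒ V xor V ⇒ K xor V ⇒ t xor V ⇒ t xor K ⇒ t xor t

t xor t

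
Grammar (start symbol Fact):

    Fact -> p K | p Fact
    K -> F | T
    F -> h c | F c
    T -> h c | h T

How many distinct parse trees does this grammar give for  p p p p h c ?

Parse trees for p p p p h c:
  [Fact p [Fact p [Fact p [Fact p [K [F h c]]]]]]
  [Fact p [Fact p [Fact p [Fact p [K [T h c]]]]]]

2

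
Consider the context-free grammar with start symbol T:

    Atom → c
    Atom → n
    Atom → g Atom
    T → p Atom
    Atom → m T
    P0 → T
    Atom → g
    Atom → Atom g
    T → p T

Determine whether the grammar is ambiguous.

Ambiguous

Witness: p g g

Derivation 1: T ⇒ p Atom ⇒ p g Atom ⇒ p g g
Derivation 2: T ⇒ p Atom ⇒ p Atom g ⇒ p g g

Two distinct leftmost derivations for the same string.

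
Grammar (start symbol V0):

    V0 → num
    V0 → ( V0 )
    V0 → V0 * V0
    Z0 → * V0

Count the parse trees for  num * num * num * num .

Parse trees for num * num * num * num:
  [V0 [V0 num] * [V0 [V0 num] * [V0 [V0 num] * [V0 num]]]]
  [V0 [V0 num] * [V0 [V0 [V0 num] * [V0 num]] * [V0 num]]]
  [V0 [V0 [V0 num] * [V0 num]] * [V0 [V0 num] * [V0 num]]]
  [V0 [V0 [V0 num] * [V0 [V0 num] * [V0 num]]] * [V0 num]]
  [V0 [V0 [V0 [V0 num] * [V0 num]] * [V0 num]] * [V0 num]]

5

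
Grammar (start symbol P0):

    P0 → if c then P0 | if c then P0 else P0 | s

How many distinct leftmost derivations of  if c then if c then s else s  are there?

2

Parse trees for if c then if c then s else s:
  [P0 if c then [P0 if c then [P0 s] else [P0 s]]]
  [P0 if c then [P0 if c then [P0 s]] else [P0 s]]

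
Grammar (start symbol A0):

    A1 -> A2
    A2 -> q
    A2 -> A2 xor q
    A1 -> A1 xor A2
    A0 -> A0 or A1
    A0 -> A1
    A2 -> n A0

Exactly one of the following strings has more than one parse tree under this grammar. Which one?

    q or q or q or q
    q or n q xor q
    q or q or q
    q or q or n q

q or n q xor q

q or q or q or q: 1 tree
q or n q xor q: 4 trees
q or q or q: 1 tree
q or q or n q: 1 tree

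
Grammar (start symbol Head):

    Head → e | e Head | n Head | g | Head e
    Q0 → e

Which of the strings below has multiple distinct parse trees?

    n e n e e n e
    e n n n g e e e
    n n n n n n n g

n e n e e n e: 1 tree
e n n n g e e e: 35 trees
n n n n n n n g: 1 tree

e n n n g e e e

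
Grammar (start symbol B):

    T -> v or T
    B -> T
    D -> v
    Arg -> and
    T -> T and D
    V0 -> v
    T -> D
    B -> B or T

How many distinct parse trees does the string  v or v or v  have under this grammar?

4

Parse trees for v or v or v:
  [B [T v or [T v or [T [D v]]]]]
  [B [B [T [D v]]] or [T v or [T [D v]]]]
  [B [B [T v or [T [D v]]]] or [T [D v]]]
  [B [B [B [T [D v]]] or [T [D v]]] or [T [D v]]]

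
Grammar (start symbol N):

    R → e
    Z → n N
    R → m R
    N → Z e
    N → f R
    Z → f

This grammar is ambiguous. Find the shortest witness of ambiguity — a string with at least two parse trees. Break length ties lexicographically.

f e

length 2: f e has 2 parse trees

Two derivations of f e:
  N ⇒ Z e ⇒ f e
  N ⇒ f R ⇒ f e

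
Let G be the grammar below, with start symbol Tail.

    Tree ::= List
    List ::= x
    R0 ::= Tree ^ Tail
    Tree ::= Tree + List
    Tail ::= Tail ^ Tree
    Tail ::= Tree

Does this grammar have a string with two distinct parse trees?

Unambiguous

Only Tail, Tree, List are reachable from Tail; ignoring the rest: The grammar is stratified — Tail handles '^' (left-recursive), Tree handles '+', List atoms. Each operator has a fixed associativity and precedence level, so every string has one parse.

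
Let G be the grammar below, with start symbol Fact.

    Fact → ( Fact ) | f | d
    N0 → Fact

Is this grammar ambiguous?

Unambiguous

(N0 is unreachable from Fact, so its rules don't affect L(Fact).) L(Fact) is { openⁿ atom closeⁿ : n ≥ 0 }. The bracket depth fixes n, and the derivation is forced at every step.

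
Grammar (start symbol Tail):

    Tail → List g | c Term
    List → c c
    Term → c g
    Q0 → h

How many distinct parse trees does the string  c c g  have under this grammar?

Parse trees for c c g:
  [Tail [List c c] g]
  [Tail c [Term c g]]

2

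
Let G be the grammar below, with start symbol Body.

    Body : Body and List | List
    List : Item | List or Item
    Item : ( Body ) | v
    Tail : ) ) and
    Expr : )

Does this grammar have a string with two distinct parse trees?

Only Body, List, Item are reachable from Body; ignoring the rest: The grammar is stratified — Body handles 'and' (left-recursive), List handles 'or', Item atoms. Each operator has a fixed associativity and precedence level, so every string has one parse.

Unambiguous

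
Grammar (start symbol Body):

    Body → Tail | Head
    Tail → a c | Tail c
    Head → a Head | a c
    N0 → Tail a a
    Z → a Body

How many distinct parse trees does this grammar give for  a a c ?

1

Parse trees for a a c:
  [Body [Head a [Head a c]]]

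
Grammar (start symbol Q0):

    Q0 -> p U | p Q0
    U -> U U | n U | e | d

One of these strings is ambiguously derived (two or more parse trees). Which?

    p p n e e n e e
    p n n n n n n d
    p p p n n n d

p p n e e n e e: 19 trees
p n n n n n n d: 1 tree
p p p n n n d: 1 tree

p p n e e n e e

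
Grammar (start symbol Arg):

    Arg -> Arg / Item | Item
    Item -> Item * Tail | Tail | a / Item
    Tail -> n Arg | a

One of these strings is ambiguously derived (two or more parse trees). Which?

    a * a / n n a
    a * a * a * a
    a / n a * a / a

a / n a * a / a

a * a / n n a: 1 tree
a * a * a * a: 1 tree
a / n a * a / a: 7 trees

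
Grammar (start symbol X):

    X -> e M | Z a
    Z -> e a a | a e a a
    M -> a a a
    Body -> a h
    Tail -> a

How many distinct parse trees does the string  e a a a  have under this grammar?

Parse trees for e a a a:
  [X e [M a a a]]
  [X [Z e a a] a]

2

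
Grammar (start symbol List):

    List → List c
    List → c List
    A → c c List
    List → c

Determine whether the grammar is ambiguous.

Ambiguous

Witness: c c

Derivation 1: List ⇒ List c ⇒ c c
Derivation 2: List ⇒ c List ⇒ c c

Two distinct leftmost derivations for the same string.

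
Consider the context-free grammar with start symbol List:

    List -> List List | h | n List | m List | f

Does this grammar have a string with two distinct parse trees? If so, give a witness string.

Witness: f f f

Derivation 1: List ⇒ List List ⇒ List List List ⇒ f List List ⇒ f f List ⇒ f f f
Derivation 2: List ⇒ List List ⇒ f List ⇒ f List List ⇒ f f List ⇒ f f f

Two distinct leftmost derivations for the same string.

Ambiguous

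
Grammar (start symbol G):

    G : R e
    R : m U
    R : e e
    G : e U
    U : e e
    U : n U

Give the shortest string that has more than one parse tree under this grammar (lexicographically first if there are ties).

length 3: e e e has 2 parse trees

Two derivations of e e e:
  G ⇒ R e ⇒ e e e
  G ⇒ e U ⇒ e e e

e e e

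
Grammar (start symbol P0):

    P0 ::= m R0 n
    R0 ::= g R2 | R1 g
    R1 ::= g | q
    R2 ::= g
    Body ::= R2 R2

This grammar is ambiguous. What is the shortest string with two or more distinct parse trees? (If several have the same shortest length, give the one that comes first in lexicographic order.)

length 4: m g g n has 2 parse trees

Two derivations of m g g n:
  P0 ⇒ m R0 n ⇒ m g R2 n ⇒ m g g n
  P0 ⇒ m R0 n ⇒ m R1 g n ⇒ m g g n

m g g n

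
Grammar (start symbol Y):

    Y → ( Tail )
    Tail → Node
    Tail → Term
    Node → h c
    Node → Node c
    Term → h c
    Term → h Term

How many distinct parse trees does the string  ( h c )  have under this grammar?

2

Parse trees for ( h c ):
  [Y ( [Tail [Node h c]] )]
  [Y ( [Tail [Term h c]] )]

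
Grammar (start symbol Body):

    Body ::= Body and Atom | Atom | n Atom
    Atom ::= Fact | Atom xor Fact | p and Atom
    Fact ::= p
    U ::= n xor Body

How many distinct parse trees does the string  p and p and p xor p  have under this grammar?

Parse trees for p and p and p xor p:
  [Body [Body [Atom [Fact p]]] and [Atom [Atom p and [Atom [Fact p]]] xor [Fact p]]]
  [Body [Body [Atom [Fact p]]] and [Atom p and [Atom [Atom [Fact p]] xor [Fact p]]]]
  [Body [Body [Body [Atom [Fact p]]] and [Atom [Fact p]]] and [Atom [Atom [Fact p]] xor [Fact p]]]
  [Body [Body [Atom p and [Atom [Fact p]]]] and [Atom [Atom [Fact p]] xor [Fact p]]]
  [Body [Atom [Atom p and [Atom p and [Atom [Fact p]]]] xor [Fact p]]]
  [Body [Atom p and [Atom [Atom p and [Atom [Fact p]]] xor [Fact p]]]]
  [Body [Atom p and [Atom p and [Atom [Atom [Fact p]] xor [Fact p]]]]]

7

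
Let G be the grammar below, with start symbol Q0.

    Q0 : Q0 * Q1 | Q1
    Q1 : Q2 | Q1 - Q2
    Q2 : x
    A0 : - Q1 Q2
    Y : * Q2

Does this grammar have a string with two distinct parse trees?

Only Q0, Q1, Q2 are reachable from Q0; ignoring the rest: Q0 → Q0 * Q1 | Q1  ;  Q1 → Q1 - Q2 | Q2  — a left-associative chain with Q2 at the bottom. Each string factors uniquely by precedence.

Unambiguous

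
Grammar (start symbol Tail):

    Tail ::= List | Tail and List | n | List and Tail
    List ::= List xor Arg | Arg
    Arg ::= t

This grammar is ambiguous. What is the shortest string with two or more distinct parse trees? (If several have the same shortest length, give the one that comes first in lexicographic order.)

t and t

length 1: no string has ≥2 trees
length 3: t and t has 2 parse trees

Two derivations of t and t:
  Tail ⇒ Tail and List ⇒ List and List ⇒ Arg and List ⇒ t and List ⇒ t and Arg ⇒ t and t
  Tail ⇒ List and Tail ⇒ Arg and Tail ⇒ t and Tail ⇒ t and List ⇒ t and Arg ⇒ t and t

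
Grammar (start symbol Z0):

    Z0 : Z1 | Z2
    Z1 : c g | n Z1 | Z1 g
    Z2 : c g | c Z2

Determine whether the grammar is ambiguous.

Witness: c g

Derivation 1: Z0 ⇒ Z1 ⇒ c g
Derivation 2: Z0 ⇒ Z2 ⇒ c g

Two distinct leftmost derivations for the same string.

Ambiguous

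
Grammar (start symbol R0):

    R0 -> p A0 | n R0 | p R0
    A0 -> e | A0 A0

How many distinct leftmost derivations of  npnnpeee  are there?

Parse trees for npnnpeee:
  [R0 n [R0 p [R0 n [R0 n [R0 p [A0 [A0 e] [A0 [A0 e] [A0 e]]]]]]]]
  [R0 n [R0 p [R0 n [R0 n [R0 p [A0 [A0 [A0 e] [A0 e]] [A0 e]]]]]]]

2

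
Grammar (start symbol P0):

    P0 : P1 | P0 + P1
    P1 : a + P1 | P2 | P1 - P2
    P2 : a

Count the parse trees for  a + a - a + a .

3

Parse trees for a + a - a + a:
  [P0 [P0 [P1 a + [P1 [P1 [P2 a]] - [P2 a]]]] + [P1 [P2 a]]]
  [P0 [P0 [P1 [P1 a + [P1 [P2 a]]] - [P2 a]]] + [P1 [P2 a]]]
  [P0 [P0 [P0 [P1 [P2 a]]] + [P1 [P1 [P2 a]] - [P2 a]]] + [P1 [P2 a]]]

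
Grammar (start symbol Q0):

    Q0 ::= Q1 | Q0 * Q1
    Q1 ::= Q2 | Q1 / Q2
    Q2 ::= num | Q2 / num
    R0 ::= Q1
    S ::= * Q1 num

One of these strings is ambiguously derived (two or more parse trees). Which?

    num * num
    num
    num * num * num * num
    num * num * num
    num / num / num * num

num * num: 1 tree
num: 1 tree
num * num * num * num: 1 tree
num * num * num: 1 tree
num / num / num * num: 4 trees

num / num / num * num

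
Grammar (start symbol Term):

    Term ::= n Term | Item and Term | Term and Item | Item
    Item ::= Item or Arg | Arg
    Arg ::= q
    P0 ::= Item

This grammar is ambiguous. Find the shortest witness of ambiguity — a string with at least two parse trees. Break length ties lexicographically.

q and q

length 1: no string has ≥2 trees
length 2: no string has ≥2 trees
length 3: q and q has 2 parse trees

Two derivations of q and q:
  Term ⇒ Item and Term ⇒ Arg and Term ⇒ q and Term ⇒ q and Item ⇒ q and Arg ⇒ q and q
  Term ⇒ Term and Item ⇒ Item and Item ⇒ Arg and Item ⇒ q and Item ⇒ q and Arg ⇒ q and q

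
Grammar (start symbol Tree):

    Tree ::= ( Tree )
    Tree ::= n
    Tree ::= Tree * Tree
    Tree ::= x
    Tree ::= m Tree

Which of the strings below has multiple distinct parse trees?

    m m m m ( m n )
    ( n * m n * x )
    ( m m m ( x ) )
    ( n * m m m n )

m m m m ( m n ): 1 tree
( n * m n * x ): 3 trees
( m m m ( x ) ): 1 tree
( n * m m m n ): 1 tree

( n * m n * x )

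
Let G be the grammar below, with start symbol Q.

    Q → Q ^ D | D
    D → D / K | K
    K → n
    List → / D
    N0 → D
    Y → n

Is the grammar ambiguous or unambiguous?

Unambiguous

(List, N0, Y are unreachable from Q, so their rules don't affect L(Q).) The grammar is stratified — Q handles '^' (left-recursive), D handles '/', K atoms. Each operator has a fixed associativity and precedence level, so every string has one parse.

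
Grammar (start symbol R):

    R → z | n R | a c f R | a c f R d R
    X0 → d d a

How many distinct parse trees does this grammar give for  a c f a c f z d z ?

Parse trees for a c f a c f z d z:
  [R a c f [R a c f [R z] d [R z]]]
  [R a c f [R a c f [R z]] d [R z]]

2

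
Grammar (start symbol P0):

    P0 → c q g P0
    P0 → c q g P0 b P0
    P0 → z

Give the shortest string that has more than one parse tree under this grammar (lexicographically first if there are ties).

c q g c q g z b z

length 1: no string has ≥2 trees
length 4: no string has ≥2 trees
length 6: no string has ≥2 trees
length 7: no string has ≥2 trees
length 9: c q g c q g z b z has 2 parse trees

Two derivations of c q g c q g z b z:
  P0 ⇒ c q g P0 ⇒ c q g c q g P0 b P0 ⇒ c q g c q g z b P0 ⇒ c q g c q g z b z
  P0 ⇒ c q g P0 b P0 ⇒ c q g c q g P0 b P0 ⇒ c q g c q g z b P0 ⇒ c q g c q g z b z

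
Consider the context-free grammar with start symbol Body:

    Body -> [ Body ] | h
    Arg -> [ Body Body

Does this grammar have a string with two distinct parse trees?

Unambiguous

(Arg is unreachable from Body, so its rules don't affect L(Body).) L(Body) is { openⁿ atom closeⁿ : n ≥ 0 }. The bracket depth fixes n, and the derivation is forced at every step.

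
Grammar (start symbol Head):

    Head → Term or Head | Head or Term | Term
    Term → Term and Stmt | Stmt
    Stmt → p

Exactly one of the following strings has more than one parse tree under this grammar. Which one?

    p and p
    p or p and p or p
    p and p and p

p or p and p or p

p and p: 1 tree
p or p and p or p: 4 trees
p and p and p: 1 tree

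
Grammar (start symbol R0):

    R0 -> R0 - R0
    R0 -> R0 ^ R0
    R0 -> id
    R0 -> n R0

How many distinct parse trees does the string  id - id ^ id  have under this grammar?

Parse trees for id - id ^ id:
  [R0 [R0 id] - [R0 [R0 id] ^ [R0 id]]]
  [R0 [R0 [R0 id] - [R0 id]] ^ [R0 id]]

2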